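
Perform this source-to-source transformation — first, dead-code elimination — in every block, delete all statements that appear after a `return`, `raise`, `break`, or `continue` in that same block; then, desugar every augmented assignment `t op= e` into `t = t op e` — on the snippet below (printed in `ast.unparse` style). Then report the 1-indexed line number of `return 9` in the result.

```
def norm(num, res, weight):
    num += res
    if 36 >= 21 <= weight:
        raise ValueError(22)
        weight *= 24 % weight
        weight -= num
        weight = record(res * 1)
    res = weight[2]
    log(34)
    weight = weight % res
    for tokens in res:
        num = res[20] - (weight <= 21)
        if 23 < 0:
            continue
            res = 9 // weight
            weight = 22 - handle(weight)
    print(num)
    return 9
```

13

Transformed code:
def norm(num, res, weight):
    num = num + res
    if 36 >= 21 <= weight:
        raise ValueError(22)
    res = weight[2]
    log(34)
    weight = weight % res
    for tokens in res:
        num = res[20] - (weight <= 21)
        if 23 < 0:
            continue
    print(num)
    return 9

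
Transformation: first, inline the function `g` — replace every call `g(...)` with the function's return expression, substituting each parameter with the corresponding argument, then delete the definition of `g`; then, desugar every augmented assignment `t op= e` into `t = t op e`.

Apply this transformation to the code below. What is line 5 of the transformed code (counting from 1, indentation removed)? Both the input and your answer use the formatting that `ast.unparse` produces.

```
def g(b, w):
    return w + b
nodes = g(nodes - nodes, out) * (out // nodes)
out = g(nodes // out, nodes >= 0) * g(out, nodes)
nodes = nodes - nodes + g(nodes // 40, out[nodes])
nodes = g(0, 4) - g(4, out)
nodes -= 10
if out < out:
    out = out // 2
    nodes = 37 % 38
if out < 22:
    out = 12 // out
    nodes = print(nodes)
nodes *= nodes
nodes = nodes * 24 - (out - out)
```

Transformed code:
nodes = (out + (nodes - nodes)) * (out // nodes)
out = ((nodes >= 0) + nodes // out) * (nodes + out)
nodes = nodes - nodes + (out[nodes] + nodes // 40)
nodes = 4 + 0 - (out + 4)
nodes = nodes - 10
if out < out:
    out = out // 2
    nodes = 37 % 38
if out < 22:
    out = 12 // out
    nodes = print(nodes)
nodes = nodes * nodes
nodes = nodes * 24 - (out - out)

nodes = nodes - 10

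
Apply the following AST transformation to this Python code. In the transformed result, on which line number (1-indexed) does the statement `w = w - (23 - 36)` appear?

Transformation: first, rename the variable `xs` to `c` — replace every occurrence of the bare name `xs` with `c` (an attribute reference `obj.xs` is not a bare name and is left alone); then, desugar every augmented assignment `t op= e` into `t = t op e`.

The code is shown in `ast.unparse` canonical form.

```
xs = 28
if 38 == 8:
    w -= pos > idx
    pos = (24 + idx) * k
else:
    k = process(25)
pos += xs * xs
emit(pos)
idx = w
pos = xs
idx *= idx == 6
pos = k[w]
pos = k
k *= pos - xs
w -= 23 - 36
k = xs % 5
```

15

Transformed code:
c = 28
if 38 == 8:
    w = w - (pos > idx)
    pos = (24 + idx) * k
else:
    k = process(25)
pos = pos + c * c
emit(pos)
idx = w
pos = c
idx = idx * (idx == 6)
pos = k[w]
pos = k
k = k * (pos - c)
w = w - (23 - 36)
k = c % 5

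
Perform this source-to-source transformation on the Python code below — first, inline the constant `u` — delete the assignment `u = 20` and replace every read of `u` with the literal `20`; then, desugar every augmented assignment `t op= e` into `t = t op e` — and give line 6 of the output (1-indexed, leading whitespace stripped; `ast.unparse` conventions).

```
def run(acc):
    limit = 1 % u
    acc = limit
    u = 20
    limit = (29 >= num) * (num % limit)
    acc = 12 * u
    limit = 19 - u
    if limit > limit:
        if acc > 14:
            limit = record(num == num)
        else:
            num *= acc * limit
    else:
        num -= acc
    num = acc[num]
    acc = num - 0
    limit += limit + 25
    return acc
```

Transformed code:
def run(acc):
    limit = 1 % 20
    acc = limit
    limit = (29 >= num) * (num % limit)
    acc = 12 * 20
    limit = 19 - 20
    if limit > limit:
        if acc > 14:
            limit = record(num == num)
        else:
            num = num * (acc * limit)
    else:
        num = num - acc
    num = acc[num]
    acc = num - 0
    limit = limit + (limit + 25)
    return acc

limit = 19 - 20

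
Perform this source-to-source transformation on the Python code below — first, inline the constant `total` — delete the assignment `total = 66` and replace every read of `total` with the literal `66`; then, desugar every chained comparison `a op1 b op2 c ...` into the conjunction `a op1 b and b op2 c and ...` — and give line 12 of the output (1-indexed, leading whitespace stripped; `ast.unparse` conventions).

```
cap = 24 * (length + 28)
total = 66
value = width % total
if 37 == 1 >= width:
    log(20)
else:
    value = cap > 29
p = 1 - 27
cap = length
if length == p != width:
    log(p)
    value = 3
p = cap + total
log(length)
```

p = cap + 66

Transformed code:
cap = 24 * (length + 28)
value = width % 66
if 37 == 1 and 1 >= width:
    log(20)
else:
    value = cap > 29
p = 1 - 27
cap = length
if length == p and p != width:
    log(p)
    value = 3
p = cap + 66
log(length)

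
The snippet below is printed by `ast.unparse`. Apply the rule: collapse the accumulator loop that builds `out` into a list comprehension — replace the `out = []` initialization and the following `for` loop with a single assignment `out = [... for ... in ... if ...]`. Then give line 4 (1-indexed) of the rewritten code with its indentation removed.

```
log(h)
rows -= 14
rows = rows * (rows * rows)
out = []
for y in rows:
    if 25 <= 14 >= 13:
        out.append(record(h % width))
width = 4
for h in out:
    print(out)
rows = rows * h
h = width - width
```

Transformed code:
log(h)
rows -= 14
rows = rows * (rows * rows)
out = [record(h % width) for y in rows if 25 <= 14 >= 13]
width = 4
for h in out:
    print(out)
rows = rows * h
h = width - width

out = [record(h % width) for y in rows if 25 <= 14 >= 13]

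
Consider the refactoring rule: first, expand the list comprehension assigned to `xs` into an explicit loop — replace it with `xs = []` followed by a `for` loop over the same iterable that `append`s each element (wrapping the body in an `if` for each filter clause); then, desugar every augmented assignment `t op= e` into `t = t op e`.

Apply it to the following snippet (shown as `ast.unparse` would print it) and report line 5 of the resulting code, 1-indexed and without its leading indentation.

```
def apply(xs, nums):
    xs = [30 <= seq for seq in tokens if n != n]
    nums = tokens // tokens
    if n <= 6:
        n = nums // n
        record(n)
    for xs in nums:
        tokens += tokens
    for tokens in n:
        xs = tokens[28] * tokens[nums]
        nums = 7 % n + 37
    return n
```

xs.append(30 <= seq)

Transformed code:
def apply(xs, nums):
    xs = []
    for seq in tokens:
        if n != n:
            xs.append(30 <= seq)
    nums = tokens // tokens
    if n <= 6:
        n = nums // n
        record(n)
    for xs in nums:
        tokens = tokens + tokens
    for tokens in n:
        xs = tokens[28] * tokens[nums]
        nums = 7 % n + 37
    return n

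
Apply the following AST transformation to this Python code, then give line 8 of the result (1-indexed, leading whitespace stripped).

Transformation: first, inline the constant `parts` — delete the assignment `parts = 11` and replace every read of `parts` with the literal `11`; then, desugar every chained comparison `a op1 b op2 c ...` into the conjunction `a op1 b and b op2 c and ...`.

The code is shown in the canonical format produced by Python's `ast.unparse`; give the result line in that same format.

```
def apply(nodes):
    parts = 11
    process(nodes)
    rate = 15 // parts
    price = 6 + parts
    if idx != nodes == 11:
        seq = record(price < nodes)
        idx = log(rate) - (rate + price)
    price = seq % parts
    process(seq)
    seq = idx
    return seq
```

price = seq % 11

Transformed code:
def apply(nodes):
    process(nodes)
    rate = 15 // 11
    price = 6 + 11
    if idx != nodes and nodes == 11:
        seq = record(price < nodes)
        idx = log(rate) - (rate + price)
    price = seq % 11
    process(seq)
    seq = idx
    return seq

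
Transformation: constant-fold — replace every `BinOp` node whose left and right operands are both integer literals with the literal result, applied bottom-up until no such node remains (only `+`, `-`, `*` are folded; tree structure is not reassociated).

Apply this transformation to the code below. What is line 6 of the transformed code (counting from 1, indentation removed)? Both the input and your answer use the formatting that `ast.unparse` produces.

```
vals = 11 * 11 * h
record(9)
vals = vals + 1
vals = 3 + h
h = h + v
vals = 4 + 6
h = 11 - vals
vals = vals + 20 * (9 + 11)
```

Transformed code:
vals = 121 * h
record(9)
vals = vals + 1
vals = 3 + h
h = h + v
vals = 10
h = 11 - vals
vals = vals + 400

vals = 10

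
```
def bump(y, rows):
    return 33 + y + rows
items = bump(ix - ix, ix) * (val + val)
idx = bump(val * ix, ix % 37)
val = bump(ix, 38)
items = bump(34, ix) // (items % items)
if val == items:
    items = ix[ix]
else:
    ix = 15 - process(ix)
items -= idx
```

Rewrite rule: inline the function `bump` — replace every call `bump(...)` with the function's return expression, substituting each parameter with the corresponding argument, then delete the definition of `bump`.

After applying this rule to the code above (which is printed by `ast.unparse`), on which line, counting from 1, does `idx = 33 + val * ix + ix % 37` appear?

Transformed code:
items = (33 + (ix - ix) + ix) * (val + val)
idx = 33 + val * ix + ix % 37
val = 33 + ix + 38
items = (33 + 34 + ix) // (items % items)
if val == items:
    items = ix[ix]
else:
    ix = 15 - process(ix)
items -= idx

2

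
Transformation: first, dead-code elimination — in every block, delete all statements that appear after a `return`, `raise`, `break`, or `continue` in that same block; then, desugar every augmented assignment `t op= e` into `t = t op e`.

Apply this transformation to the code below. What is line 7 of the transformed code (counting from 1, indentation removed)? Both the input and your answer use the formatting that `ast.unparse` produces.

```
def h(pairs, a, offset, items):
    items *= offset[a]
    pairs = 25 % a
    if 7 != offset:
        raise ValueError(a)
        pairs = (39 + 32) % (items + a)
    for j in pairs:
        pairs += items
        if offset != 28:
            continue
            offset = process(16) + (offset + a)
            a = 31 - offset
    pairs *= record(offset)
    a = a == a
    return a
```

pairs = pairs + items

Transformed code:
def h(pairs, a, offset, items):
    items = items * offset[a]
    pairs = 25 % a
    if 7 != offset:
        raise ValueError(a)
    for j in pairs:
        pairs = pairs + items
        if offset != 28:
            continue
    pairs = pairs * record(offset)
    a = a == a
    return a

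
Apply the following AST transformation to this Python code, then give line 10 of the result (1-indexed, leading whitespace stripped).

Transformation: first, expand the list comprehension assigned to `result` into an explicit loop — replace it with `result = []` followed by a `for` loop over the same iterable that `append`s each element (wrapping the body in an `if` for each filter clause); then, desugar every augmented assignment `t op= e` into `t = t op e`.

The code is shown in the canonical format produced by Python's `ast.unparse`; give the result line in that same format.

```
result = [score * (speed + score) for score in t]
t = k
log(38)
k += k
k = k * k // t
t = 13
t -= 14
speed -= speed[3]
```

speed = speed - speed[3]

Transformed code:
result = []
for score in t:
    result.append(score * (speed + score))
t = k
log(38)
k = k + k
k = k * k // t
t = 13
t = t - 14
speed = speed - speed[3]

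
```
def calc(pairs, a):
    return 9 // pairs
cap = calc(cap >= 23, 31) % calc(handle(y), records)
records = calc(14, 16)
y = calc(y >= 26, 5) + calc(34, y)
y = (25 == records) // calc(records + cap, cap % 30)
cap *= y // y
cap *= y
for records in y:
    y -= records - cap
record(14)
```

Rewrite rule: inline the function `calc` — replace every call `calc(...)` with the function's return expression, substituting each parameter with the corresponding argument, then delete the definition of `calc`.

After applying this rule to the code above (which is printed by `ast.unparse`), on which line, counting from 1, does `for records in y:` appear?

7

Transformed code:
cap = 9 // (cap >= 23) % (9 // handle(y))
records = 9 // 14
y = 9 // (y >= 26) + 9 // 34
y = (25 == records) // (9 // (records + cap))
cap *= y // y
cap *= y
for records in y:
    y -= records - cap
record(14)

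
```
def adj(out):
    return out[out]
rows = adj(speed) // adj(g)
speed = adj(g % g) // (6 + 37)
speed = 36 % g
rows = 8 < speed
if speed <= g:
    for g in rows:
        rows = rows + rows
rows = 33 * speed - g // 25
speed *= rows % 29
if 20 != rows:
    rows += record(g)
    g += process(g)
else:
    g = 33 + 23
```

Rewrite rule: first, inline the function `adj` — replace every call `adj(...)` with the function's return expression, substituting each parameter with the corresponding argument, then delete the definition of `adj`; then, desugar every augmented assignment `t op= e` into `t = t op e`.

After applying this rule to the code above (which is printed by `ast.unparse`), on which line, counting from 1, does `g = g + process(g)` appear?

Transformed code:
rows = speed[speed] // g[g]
speed = (g % g)[g % g] // (6 + 37)
speed = 36 % g
rows = 8 < speed
if speed <= g:
    for g in rows:
        rows = rows + rows
rows = 33 * speed - g // 25
speed = speed * (rows % 29)
if 20 != rows:
    rows = rows + record(g)
    g = g + process(g)
else:
    g = 33 + 23

12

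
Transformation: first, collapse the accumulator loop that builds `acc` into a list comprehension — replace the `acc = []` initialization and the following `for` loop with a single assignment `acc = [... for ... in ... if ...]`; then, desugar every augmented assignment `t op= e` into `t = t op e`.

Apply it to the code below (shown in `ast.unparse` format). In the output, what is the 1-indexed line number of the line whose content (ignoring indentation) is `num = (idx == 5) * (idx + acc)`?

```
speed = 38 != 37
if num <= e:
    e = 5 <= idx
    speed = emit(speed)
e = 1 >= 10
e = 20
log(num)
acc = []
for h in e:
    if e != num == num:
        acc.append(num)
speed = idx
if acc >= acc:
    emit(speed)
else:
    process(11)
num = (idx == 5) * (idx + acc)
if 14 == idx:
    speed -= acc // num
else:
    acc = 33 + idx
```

Transformed code:
speed = 38 != 37
if num <= e:
    e = 5 <= idx
    speed = emit(speed)
e = 1 >= 10
e = 20
log(num)
acc = [num for h in e if e != num == num]
speed = idx
if acc >= acc:
    emit(speed)
else:
    process(11)
num = (idx == 5) * (idx + acc)
if 14 == idx:
    speed = speed - acc // num
else:
    acc = 33 + idx

14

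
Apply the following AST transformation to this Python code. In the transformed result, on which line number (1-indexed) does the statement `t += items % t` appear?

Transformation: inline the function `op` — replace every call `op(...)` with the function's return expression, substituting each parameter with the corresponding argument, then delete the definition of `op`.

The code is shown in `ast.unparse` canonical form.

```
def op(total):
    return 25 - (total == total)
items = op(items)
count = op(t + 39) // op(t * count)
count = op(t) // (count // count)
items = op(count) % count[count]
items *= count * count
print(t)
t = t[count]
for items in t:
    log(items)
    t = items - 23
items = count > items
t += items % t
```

12

Transformed code:
items = 25 - (items == items)
count = (25 - (t + 39 == t + 39)) // (25 - (t * count == t * count))
count = (25 - (t == t)) // (count // count)
items = (25 - (count == count)) % count[count]
items *= count * count
print(t)
t = t[count]
for items in t:
    log(items)
    t = items - 23
items = count > items
t += items % t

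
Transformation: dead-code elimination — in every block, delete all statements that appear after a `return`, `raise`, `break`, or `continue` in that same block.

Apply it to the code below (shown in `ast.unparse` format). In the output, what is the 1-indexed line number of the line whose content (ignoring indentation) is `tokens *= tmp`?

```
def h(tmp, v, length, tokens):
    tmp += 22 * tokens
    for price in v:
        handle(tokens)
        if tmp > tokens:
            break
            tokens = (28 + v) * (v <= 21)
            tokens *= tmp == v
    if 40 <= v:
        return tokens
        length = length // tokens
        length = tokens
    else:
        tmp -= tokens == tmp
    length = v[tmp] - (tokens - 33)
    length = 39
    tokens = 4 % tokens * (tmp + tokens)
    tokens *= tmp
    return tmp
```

14

Transformed code:
def h(tmp, v, length, tokens):
    tmp += 22 * tokens
    for price in v:
        handle(tokens)
        if tmp > tokens:
            break
    if 40 <= v:
        return tokens
    else:
        tmp -= tokens == tmp
    length = v[tmp] - (tokens - 33)
    length = 39
    tokens = 4 % tokens * (tmp + tokens)
    tokens *= tmp
    return tmp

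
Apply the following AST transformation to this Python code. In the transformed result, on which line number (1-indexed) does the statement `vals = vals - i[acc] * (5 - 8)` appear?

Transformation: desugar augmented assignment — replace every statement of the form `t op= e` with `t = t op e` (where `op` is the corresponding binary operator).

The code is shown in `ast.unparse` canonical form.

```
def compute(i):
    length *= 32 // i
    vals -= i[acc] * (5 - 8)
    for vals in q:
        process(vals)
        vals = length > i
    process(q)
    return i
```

Transformed code:
def compute(i):
    length = length * (32 // i)
    vals = vals - i[acc] * (5 - 8)
    for vals in q:
        process(vals)
        vals = length > i
    process(q)
    return i

3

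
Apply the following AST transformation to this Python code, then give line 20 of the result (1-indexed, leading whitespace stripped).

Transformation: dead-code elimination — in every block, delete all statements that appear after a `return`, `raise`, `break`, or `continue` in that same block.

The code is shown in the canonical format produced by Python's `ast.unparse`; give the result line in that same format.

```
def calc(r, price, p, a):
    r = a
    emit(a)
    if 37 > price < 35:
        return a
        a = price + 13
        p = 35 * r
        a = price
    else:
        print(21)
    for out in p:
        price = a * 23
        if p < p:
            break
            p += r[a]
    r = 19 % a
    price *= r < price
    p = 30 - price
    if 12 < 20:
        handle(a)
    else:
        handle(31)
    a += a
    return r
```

Transformed code:
def calc(r, price, p, a):
    r = a
    emit(a)
    if 37 > price < 35:
        return a
    else:
        print(21)
    for out in p:
        price = a * 23
        if p < p:
            break
    r = 19 % a
    price *= r < price
    p = 30 - price
    if 12 < 20:
        handle(a)
    else:
        handle(31)
    a += a
    return r

return r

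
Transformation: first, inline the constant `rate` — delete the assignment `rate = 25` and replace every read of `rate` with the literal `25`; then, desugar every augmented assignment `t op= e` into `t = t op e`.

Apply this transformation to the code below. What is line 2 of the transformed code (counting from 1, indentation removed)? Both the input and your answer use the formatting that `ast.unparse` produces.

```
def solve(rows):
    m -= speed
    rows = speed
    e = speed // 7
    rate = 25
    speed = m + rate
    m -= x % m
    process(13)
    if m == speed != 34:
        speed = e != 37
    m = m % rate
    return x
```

m = m - speed

Transformed code:
def solve(rows):
    m = m - speed
    rows = speed
    e = speed // 7
    speed = m + 25
    m = m - x % m
    process(13)
    if m == speed != 34:
        speed = e != 37
    m = m % 25
    return x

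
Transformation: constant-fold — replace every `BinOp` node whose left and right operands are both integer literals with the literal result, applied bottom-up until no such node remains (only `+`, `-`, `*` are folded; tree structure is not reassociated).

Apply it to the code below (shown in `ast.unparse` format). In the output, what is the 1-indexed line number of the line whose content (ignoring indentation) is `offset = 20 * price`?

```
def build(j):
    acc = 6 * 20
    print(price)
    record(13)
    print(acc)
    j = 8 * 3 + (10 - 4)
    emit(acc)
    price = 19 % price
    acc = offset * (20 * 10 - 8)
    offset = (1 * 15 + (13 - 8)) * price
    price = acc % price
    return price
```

10

Transformed code:
def build(j):
    acc = 120
    print(price)
    record(13)
    print(acc)
    j = 30
    emit(acc)
    price = 19 % price
    acc = offset * 192
    offset = 20 * price
    price = acc % price
    return price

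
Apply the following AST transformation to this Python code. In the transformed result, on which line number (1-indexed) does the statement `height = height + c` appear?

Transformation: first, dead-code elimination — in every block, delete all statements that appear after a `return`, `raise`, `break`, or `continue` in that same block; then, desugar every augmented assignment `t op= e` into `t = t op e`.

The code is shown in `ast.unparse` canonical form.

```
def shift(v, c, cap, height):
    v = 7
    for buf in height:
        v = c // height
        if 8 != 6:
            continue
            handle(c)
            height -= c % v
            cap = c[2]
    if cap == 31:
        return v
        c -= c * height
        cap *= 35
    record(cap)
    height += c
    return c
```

10

Transformed code:
def shift(v, c, cap, height):
    v = 7
    for buf in height:
        v = c // height
        if 8 != 6:
            continue
    if cap == 31:
        return v
    record(cap)
    height = height + c
    return c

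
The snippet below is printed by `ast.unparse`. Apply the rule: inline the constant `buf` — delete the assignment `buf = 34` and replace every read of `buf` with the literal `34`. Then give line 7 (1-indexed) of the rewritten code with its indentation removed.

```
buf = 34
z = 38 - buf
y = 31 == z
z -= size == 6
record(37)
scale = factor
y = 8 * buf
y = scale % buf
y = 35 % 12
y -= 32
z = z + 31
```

Transformed code:
z = 38 - 34
y = 31 == z
z -= size == 6
record(37)
scale = factor
y = 8 * 34
y = scale % 34
y = 35 % 12
y -= 32
z = z + 31

y = scale % 34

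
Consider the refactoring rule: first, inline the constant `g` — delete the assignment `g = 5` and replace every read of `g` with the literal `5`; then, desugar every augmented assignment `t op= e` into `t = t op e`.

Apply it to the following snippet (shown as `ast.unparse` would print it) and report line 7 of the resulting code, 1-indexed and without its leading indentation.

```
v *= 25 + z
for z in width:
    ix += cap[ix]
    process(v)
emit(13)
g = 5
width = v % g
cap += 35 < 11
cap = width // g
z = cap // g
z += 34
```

Transformed code:
v = v * (25 + z)
for z in width:
    ix = ix + cap[ix]
    process(v)
emit(13)
width = v % 5
cap = cap + (35 < 11)
cap = width // 5
z = cap // 5
z = z + 34

cap = cap + (35 < 11)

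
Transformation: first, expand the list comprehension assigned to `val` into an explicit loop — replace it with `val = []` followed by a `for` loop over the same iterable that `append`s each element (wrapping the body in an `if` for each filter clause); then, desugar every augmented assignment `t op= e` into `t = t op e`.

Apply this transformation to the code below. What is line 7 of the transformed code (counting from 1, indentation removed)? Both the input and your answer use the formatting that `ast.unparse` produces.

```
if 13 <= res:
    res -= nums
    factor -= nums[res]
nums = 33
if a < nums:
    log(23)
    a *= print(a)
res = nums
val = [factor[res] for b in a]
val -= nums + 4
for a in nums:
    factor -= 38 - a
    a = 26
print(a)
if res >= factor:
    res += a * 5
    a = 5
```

a = a * print(a)

Transformed code:
if 13 <= res:
    res = res - nums
    factor = factor - nums[res]
nums = 33
if a < nums:
    log(23)
    a = a * print(a)
res = nums
val = []
for b in a:
    val.append(factor[res])
val = val - (nums + 4)
for a in nums:
    factor = factor - (38 - a)
    a = 26
print(a)
if res >= factor:
    res = res + a * 5
    a = 5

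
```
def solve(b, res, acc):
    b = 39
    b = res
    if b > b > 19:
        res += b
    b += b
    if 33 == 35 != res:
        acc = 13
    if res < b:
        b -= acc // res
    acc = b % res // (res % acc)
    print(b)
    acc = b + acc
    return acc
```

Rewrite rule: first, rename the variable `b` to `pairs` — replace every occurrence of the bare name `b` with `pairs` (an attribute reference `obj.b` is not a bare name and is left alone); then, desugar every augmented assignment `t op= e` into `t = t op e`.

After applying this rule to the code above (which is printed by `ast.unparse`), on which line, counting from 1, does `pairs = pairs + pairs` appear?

6

Transformed code:
def solve(pairs, res, acc):
    pairs = 39
    pairs = res
    if pairs > pairs > 19:
        res = res + pairs
    pairs = pairs + pairs
    if 33 == 35 != res:
        acc = 13
    if res < pairs:
        pairs = pairs - acc // res
    acc = pairs % res // (res % acc)
    print(pairs)
    acc = pairs + acc
    return acc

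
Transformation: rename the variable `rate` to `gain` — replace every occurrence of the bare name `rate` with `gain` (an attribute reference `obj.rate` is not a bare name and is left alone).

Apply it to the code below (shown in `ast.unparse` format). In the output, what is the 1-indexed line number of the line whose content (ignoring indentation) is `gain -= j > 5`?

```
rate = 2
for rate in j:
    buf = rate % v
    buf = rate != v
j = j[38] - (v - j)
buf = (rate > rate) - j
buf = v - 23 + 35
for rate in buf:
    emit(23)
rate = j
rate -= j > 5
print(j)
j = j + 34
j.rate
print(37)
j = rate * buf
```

Transformed code:
gain = 2
for gain in j:
    buf = gain % v
    buf = gain != v
j = j[38] - (v - j)
buf = (gain > gain) - j
buf = v - 23 + 35
for gain in buf:
    emit(23)
gain = j
gain -= j > 5
print(j)
j = j + 34
j.rate
print(37)
j = gain * buf

11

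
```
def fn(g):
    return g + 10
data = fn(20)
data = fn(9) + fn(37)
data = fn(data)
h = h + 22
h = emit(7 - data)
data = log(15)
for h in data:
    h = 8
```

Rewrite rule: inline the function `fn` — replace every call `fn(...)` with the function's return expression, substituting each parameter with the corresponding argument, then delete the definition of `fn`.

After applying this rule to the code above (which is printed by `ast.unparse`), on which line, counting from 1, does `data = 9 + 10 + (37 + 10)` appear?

2

Transformed code:
data = 20 + 10
data = 9 + 10 + (37 + 10)
data = data + 10
h = h + 22
h = emit(7 - data)
data = log(15)
for h in data:
    h = 8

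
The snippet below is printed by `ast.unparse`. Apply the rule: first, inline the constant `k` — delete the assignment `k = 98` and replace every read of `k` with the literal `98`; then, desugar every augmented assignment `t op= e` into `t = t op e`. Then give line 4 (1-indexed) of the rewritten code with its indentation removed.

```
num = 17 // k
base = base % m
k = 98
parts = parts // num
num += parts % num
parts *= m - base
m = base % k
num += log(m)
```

num = num + parts % num

Transformed code:
num = 17 // 98
base = base % m
parts = parts // num
num = num + parts % num
parts = parts * (m - base)
m = base % 98
num = num + log(m)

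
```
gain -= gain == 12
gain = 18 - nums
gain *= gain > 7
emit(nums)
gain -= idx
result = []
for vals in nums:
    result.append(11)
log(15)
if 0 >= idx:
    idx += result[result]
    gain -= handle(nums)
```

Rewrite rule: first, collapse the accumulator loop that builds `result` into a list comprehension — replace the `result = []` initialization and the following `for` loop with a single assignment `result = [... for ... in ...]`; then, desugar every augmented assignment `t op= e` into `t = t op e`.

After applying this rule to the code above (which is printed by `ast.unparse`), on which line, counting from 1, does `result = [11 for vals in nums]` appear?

6

Transformed code:
gain = gain - (gain == 12)
gain = 18 - nums
gain = gain * (gain > 7)
emit(nums)
gain = gain - idx
result = [11 for vals in nums]
log(15)
if 0 >= idx:
    idx = idx + result[result]
    gain = gain - handle(nums)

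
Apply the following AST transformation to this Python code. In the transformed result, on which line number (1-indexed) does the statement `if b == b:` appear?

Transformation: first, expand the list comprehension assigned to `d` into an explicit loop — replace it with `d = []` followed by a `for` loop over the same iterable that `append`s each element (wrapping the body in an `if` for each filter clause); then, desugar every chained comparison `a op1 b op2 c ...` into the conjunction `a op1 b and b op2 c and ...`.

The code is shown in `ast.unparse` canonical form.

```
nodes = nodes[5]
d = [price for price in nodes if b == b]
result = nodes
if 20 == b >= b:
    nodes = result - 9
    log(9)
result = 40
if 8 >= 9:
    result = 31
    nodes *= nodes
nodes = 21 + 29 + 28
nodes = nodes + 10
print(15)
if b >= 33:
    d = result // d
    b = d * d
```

4

Transformed code:
nodes = nodes[5]
d = []
for price in nodes:
    if b == b:
        d.append(price)
result = nodes
if 20 == b and b >= b:
    nodes = result - 9
    log(9)
result = 40
if 8 >= 9:
    result = 31
    nodes *= nodes
nodes = 21 + 29 + 28
nodes = nodes + 10
print(15)
if b >= 33:
    d = result // d
    b = d * d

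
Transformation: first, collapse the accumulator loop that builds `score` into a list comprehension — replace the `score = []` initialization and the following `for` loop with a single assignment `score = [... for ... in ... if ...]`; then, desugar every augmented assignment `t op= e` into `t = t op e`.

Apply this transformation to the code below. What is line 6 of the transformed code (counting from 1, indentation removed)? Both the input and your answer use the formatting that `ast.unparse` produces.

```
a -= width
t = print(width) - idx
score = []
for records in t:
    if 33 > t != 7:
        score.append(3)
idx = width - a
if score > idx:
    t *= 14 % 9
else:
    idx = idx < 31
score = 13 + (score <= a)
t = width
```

t = t * (14 % 9)

Transformed code:
a = a - width
t = print(width) - idx
score = [3 for records in t if 33 > t != 7]
idx = width - a
if score > idx:
    t = t * (14 % 9)
else:
    idx = idx < 31
score = 13 + (score <= a)
t = width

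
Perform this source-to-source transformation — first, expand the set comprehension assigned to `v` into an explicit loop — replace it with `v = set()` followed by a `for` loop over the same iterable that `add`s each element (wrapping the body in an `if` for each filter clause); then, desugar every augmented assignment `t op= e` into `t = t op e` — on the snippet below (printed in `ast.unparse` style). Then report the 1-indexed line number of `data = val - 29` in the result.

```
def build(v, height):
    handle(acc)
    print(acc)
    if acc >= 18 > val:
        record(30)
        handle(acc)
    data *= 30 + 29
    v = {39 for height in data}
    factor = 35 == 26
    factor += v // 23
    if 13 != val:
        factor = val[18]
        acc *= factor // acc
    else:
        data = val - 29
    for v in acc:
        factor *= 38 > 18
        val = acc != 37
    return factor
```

17

Transformed code:
def build(v, height):
    handle(acc)
    print(acc)
    if acc >= 18 > val:
        record(30)
        handle(acc)
    data = data * (30 + 29)
    v = set()
    for height in data:
        v.add(39)
    factor = 35 == 26
    factor = factor + v // 23
    if 13 != val:
        factor = val[18]
        acc = acc * (factor // acc)
    else:
        data = val - 29
    for v in acc:
        factor = factor * (38 > 18)
        val = acc != 37
    return factor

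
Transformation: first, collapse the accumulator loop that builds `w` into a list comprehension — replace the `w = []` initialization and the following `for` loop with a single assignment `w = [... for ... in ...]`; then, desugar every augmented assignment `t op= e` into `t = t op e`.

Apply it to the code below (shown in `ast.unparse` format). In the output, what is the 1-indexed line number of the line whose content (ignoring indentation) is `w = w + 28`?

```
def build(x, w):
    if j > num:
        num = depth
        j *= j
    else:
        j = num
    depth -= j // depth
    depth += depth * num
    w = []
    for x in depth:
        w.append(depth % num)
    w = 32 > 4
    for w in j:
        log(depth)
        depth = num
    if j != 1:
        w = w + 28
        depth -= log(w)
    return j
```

Transformed code:
def build(x, w):
    if j > num:
        num = depth
        j = j * j
    else:
        j = num
    depth = depth - j // depth
    depth = depth + depth * num
    w = [depth % num for x in depth]
    w = 32 > 4
    for w in j:
        log(depth)
        depth = num
    if j != 1:
        w = w + 28
        depth = depth - log(w)
    return j

15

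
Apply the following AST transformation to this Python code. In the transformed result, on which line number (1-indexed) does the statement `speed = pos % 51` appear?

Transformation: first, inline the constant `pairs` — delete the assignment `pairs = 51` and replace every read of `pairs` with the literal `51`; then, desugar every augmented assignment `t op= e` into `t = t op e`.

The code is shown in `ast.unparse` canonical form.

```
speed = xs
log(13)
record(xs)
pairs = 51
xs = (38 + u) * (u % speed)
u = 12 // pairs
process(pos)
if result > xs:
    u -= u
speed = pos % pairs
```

Transformed code:
speed = xs
log(13)
record(xs)
xs = (38 + u) * (u % speed)
u = 12 // 51
process(pos)
if result > xs:
    u = u - u
speed = pos % 51

9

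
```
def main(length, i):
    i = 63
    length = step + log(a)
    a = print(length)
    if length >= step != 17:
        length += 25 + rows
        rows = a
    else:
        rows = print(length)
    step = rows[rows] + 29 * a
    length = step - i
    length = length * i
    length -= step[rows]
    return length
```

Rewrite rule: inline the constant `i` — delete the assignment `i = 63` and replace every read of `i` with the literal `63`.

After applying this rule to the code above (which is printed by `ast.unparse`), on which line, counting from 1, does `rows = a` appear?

6

Transformed code:
def main(length, i):
    length = step + log(a)
    a = print(length)
    if length >= step != 17:
        length += 25 + rows
        rows = a
    else:
        rows = print(length)
    step = rows[rows] + 29 * a
    length = step - 63
    length = length * 63
    length -= step[rows]
    return length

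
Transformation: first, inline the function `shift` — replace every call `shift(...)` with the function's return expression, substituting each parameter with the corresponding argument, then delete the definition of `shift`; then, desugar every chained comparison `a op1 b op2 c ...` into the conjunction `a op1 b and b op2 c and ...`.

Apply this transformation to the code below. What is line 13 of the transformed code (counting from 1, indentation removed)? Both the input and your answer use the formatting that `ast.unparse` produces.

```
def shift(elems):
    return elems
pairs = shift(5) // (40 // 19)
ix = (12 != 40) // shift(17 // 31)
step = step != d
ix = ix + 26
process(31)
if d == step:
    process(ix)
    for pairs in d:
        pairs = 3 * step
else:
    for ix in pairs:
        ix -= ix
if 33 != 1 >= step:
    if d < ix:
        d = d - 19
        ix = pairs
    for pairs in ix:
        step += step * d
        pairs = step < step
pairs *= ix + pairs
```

Transformed code:
pairs = 5 // (40 // 19)
ix = (12 != 40) // (17 // 31)
step = step != d
ix = ix + 26
process(31)
if d == step:
    process(ix)
    for pairs in d:
        pairs = 3 * step
else:
    for ix in pairs:
        ix -= ix
if 33 != 1 and 1 >= step:
    if d < ix:
        d = d - 19
        ix = pairs
    for pairs in ix:
        step += step * d
        pairs = step < step
pairs *= ix + pairs

if 33 != 1 and 1 >= step:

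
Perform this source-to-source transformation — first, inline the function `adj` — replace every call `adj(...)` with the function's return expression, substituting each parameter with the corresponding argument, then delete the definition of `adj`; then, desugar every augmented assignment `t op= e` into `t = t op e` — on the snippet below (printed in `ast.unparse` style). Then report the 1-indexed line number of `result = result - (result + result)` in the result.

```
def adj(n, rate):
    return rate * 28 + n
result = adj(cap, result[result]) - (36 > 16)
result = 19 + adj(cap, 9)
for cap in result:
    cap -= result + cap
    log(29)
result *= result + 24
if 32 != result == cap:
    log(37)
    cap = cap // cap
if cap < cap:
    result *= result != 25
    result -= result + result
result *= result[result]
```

Transformed code:
result = result[result] * 28 + cap - (36 > 16)
result = 19 + (9 * 28 + cap)
for cap in result:
    cap = cap - (result + cap)
    log(29)
result = result * (result + 24)
if 32 != result == cap:
    log(37)
    cap = cap // cap
if cap < cap:
    result = result * (result != 25)
    result = result - (result + result)
result = result * result[result]

12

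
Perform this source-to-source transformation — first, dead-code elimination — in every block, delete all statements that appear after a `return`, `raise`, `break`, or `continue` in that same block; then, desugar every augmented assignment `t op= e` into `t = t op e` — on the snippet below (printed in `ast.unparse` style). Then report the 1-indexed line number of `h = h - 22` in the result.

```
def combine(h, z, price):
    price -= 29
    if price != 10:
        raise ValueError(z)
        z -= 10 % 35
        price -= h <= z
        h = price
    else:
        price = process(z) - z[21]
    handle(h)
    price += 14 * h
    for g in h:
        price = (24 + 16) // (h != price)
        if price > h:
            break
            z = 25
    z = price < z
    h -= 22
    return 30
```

14

Transformed code:
def combine(h, z, price):
    price = price - 29
    if price != 10:
        raise ValueError(z)
    else:
        price = process(z) - z[21]
    handle(h)
    price = price + 14 * h
    for g in h:
        price = (24 + 16) // (h != price)
        if price > h:
            break
    z = price < z
    h = h - 22
    return 30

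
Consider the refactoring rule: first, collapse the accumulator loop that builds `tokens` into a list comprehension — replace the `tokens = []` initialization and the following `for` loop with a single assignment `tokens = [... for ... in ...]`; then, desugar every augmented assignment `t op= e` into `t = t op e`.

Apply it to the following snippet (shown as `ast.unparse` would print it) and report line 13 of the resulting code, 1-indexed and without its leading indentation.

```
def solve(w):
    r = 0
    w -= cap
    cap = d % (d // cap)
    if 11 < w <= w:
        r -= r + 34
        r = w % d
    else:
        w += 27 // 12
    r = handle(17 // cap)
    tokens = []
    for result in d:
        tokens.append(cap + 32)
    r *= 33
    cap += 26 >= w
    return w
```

Transformed code:
def solve(w):
    r = 0
    w = w - cap
    cap = d % (d // cap)
    if 11 < w <= w:
        r = r - (r + 34)
        r = w % d
    else:
        w = w + 27 // 12
    r = handle(17 // cap)
    tokens = [cap + 32 for result in d]
    r = r * 33
    cap = cap + (26 >= w)
    return w

cap = cap + (26 >= w)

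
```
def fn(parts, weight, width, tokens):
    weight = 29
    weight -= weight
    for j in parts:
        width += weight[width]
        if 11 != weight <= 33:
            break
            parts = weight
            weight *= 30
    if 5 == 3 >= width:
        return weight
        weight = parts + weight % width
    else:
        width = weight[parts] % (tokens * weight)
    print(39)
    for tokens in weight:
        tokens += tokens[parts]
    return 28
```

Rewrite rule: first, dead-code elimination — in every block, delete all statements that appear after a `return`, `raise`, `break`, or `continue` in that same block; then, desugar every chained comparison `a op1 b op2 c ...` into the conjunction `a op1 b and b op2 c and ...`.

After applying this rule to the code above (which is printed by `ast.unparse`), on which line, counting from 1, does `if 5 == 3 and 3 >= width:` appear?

Transformed code:
def fn(parts, weight, width, tokens):
    weight = 29
    weight -= weight
    for j in parts:
        width += weight[width]
        if 11 != weight and weight <= 33:
            break
    if 5 == 3 and 3 >= width:
        return weight
    else:
        width = weight[parts] % (tokens * weight)
    print(39)
    for tokens in weight:
        tokens += tokens[parts]
    return 28

8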